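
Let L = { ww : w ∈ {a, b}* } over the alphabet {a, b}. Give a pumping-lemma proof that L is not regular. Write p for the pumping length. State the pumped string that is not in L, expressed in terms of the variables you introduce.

Suppose for contradiction that L is regular, and let p be the pumping length.
Take w = a^p b^p a^p b^p = uu where u = a^pb^p; then w ∈ L and |w| = 4p ≥ p.
The pumping lemma gives a decomposition w = xyz where |xy| ≤ p and y is nonempty.
Because |xy| ≤ p and w begins with p copies of a, we have y = a^k with 1 ≤ k ≤ p.
Pump with i = 2: xy^2z = a^{p+k} b^p a^p b^p, of length 4p+k. Suppose this equals vv. The string starts with a and ends with b, so v does too; thus the boundary between the two copies of v is a b→a transition. There is exactly one such transition, at position 2p+k, so |v| = 2p+k and |vv| = 4p+2k ≠ 4p+k since k ≥ 1. So xy^2z ∉ L.
Contradiction. Therefore L is not regular.

a^{p+k} b^p a^p b^p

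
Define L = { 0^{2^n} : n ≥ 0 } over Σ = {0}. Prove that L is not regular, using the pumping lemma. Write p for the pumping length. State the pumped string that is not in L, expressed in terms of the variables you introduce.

0^{2^p+k}

Assume L is regular; let p be its pumping constant.
Take w = 0^{2^p} ∈ L with |w| = 2^p ≥ p.
By the pumping lemma, w = xyz with |xy| ≤ p and |y| ≥ 1.
Then y = 0^k for some k with 1 ≤ k ≤ p.
Pump with i = 2: xy^2z = 0^{2^p+k}. Since 1 ≤ k ≤ p < 2^p, we have 2^p < 2^p+k < 2^{p+1}, so 2^p+k is not a power of 2. So xy^2z ∉ L.
Contradiction. Therefore L is not regular.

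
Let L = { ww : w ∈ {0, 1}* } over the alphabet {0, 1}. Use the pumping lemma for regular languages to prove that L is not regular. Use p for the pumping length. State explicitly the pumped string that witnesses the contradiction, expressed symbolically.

Toward a contradiction, assume L is regular with pumping length p.
Take w = 0^p 1^p 0^p 1^p = uu where u = 0^p1^p; then w ∈ L and |w| = 4p ≥ p.
The pumping lemma gives a decomposition w = xyz where |xy| ≤ p and y is nonempty.
Since the first p symbols of w are all 0's and |xy| ≤ p, y lies entirely in the leading 0-block: y = 0^k for some k with 1 ≤ k ≤ p.
Pump with i = 2: xy^2z = 0^{p+k} 1^p 0^p 1^p, of length 4p+k. Suppose this equals vv. The string starts with 0 and ends with 1, so v does too; thus the boundary between the two copies of v is a 1→0 transition. There is exactly one such transition, at position 2p+k, so |v| = 2p+k and |vv| = 4p+2k ≠ 4p+k since k ≥ 1. So xy^2z ∉ L.
This contradicts the pumping lemma, so L is not regular.

0^{p+k} 1^p 0^p 1^p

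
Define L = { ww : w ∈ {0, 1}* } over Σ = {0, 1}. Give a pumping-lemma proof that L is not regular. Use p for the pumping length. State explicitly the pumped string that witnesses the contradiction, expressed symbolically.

0^{p+k} 1^p 0^p 1^p

Toward a contradiction, assume L is regular with pumping length p.
Take w = 0^p 1^p 0^p 1^p = uu where u = 0^p1^p; then w ∈ L and |w| = 4p ≥ p.
The pumping lemma gives a decomposition w = xyz where |xy| ≤ p and |y| ≥ 1.
Since the first p symbols of w are all 0's and |xy| ≤ p, y lies entirely in the leading 0-block: y = 0^k for some k with 1 ≤ k ≤ p.
Pump with i = 2: xy^2z = 0^{p+k} 1^p 0^p 1^p, of length 4p+k. Suppose this equals vv. The string starts with 0 and ends with 1, so v does too; thus the boundary between the two copies of v is a 1→0 transition. There is exactly one such transition, at position 2p+k, so |v| = 2p+k and |vv| = 4p+2k ≠ 4p+k since k ≥ 1. So xy^2z ∉ L.
This contradicts the pumping lemma, so L is not regular.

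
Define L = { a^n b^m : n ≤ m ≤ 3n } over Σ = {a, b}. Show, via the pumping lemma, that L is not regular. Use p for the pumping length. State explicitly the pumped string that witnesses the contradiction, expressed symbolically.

a^{p+k} b^p

Assume L is regular; let p be its pumping constant.
Take w = a^p b^p ∈ L (since p ≤ p ≤ 3p), with |w| = 2p ≥ p.
By the pumping lemma, w = xyz with |xy| ≤ p and |y| ≥ 1.
Since the first p symbols of w are all a's and |xy| ≤ p, y lies entirely in the leading a-block: y = a^k for some k with 1 ≤ k ≤ p.
Pump with i = 2: xy^2z = a^{p+k} b^p. Now n = p+k > p = m, so the condition n ≤ m fails. Thus xy^2z ∉ L.
This contradicts the pumping lemma, so L is not regular.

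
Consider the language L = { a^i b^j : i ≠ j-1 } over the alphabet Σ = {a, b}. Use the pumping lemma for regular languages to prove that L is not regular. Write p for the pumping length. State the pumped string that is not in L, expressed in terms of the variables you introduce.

Assume L is regular. Let p be the pumping length given by the pumping lemma.
Choose w = a^p b^{p+p!+1}. Since p ≠ (p+p!+1)-1 = p+p!, w ∈ L; and |w| ≥ p.
By the pumping lemma, w = xyz with |xy| ≤ p and y is nonempty.
Because |xy| ≤ p and w begins with p copies of a, we have y = a^k with 1 ≤ k ≤ p.
Since 1 ≤ k ≤ p, k divides p!; set t = 1 + p!/k. Then xy^t z has p + (p!/k)·k = p + p! copies of a. Now the a-count is p+p! and (b-count)-1 = (p+p!+1)-1 = p+p!, so i ≠ j-1 fails. So xy^t z = a^{p+p!} b^{p+p!+1} ∉ L.
This contradicts the pumping lemma, so L is not regular.

a^{p+p!} b^{p+p!+1}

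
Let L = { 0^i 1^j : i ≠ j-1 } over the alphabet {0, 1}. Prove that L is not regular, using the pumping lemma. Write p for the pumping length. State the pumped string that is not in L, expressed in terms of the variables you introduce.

Assume L is regular; let p be its pumping constant.
Choose w = 0^p 1^{p+p!+1}. Since p ≠ (p+p!+1)-1 = p+p!, w ∈ L; and |w| ≥ p.
Write w = xyz as guaranteed by the lemma, with |xy| ≤ p and |y| > 0.
Since the first p symbols of w are all 0's and |xy| ≤ p, y lies entirely in the leading 0-block: y = 0^k for some k with 1 ≤ k ≤ p.
Since 1 ≤ k ≤ p, k divides p!; set t = 1 + p!/k. Then xy^t z has p + (p!/k)·k = p + p! copies of 0. Now the 0-count is p+p! and (1-count)-1 = (p+p!+1)-1 = p+p!, so i ≠ j-1 fails. So xy^t z = 0^{p+p!} 1^{p+p!+1} ∉ L.
This is a contradiction; hence L is not regular.

0^{p+p!} 1^{p+p!+1}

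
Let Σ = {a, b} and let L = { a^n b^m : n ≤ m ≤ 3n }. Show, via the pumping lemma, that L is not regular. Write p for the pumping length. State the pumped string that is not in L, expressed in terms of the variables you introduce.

a^{p+k} b^p

Suppose for contradiction that L is regular, and let p be the pumping length.
Take w = a^p b^p ∈ L (since p ≤ p ≤ 3p), with |w| = 2p ≥ p.
By the pumping lemma, w = xyz with |xy| ≤ p and |y| > 0.
Because |xy| ≤ p and w begins with p copies of a, we have y = a^k with 1 ≤ k ≤ p.
Pump with i = 2: xy^2z = a^{p+k} b^p. Now n = p+k > p = m, so the condition n ≤ m fails. Thus xy^2z ∉ L.
Contradiction. Therefore L is not regular.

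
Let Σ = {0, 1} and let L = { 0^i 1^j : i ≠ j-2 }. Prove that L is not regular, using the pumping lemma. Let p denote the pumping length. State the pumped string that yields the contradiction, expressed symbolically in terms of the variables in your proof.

0^{p+p!} 1^{p+p!+2}

Suppose for contradiction that L is regular, and let p be the pumping length.
Choose w = 0^p 1^{p+p!+2}. Since p ≠ (p+p!+2)-2 = p+p!, w ∈ L; and |w| ≥ p.
The pumping lemma gives a decomposition w = xyz where |xy| ≤ p and |y| > 0.
The first p characters of w are 0's, so xy (and hence y) consists only of 0's. Write y = 0^k, 1 ≤ k ≤ p.
Since 1 ≤ k ≤ p, k divides p!; set t = 1 + p!/k. Then xy^t z has p + (p!/k)·k = p + p! copies of 0. Now the 0-count is p+p! and (1-count)-2 = (p+p!+2)-2 = p+p!, so i ≠ j-2 fails. So xy^t z = 0^{p+p!} 1^{p+p!+2} ∉ L.
Contradiction. Therefore L is not regular.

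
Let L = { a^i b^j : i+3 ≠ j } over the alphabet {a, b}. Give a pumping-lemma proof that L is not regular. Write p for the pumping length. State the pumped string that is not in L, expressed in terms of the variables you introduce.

a^{p+p!} b^{p+p!+3}

Toward a contradiction, assume L is regular with pumping length p.
Choose w = a^p b^{p+p!+3}. Since p ≠ (p+p!+3)-3 = p+p!, w ∈ L; and |w| ≥ p.
Write w = xyz as guaranteed by the lemma, with |xy| ≤ p and |y| > 0.
Because |xy| ≤ p and w begins with p copies of a, we have y = a^k with 1 ≤ k ≤ p.
Since 1 ≤ k ≤ p, k divides p!; set t = 1 + p!/k. Then xy^t z has p + (p!/k)·k = p + p! copies of a. Now the a-count is p+p! and (b-count)-3 = (p+p!+3)-3 = p+p!, so i+3 ≠ j fails. So xy^t z = a^{p+p!} b^{p+p!+3} ∉ L.
This is a contradiction; hence L is not regular.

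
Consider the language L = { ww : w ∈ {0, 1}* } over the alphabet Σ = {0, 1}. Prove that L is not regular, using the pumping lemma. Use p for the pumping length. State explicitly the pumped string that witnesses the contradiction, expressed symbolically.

Toward a contradiction, assume L is regular with pumping length p.
Take w = 0^p 1^p 0^p 1^p = uu where u = 0^p1^p; then w ∈ L and |w| = 4p ≥ p.
By the pumping lemma, w = xyz with |xy| ≤ p and y is nonempty.
Since the first p symbols of w are all 0's and |xy| ≤ p, y lies entirely in the leading 0-block: y = 0^k for some k with 1 ≤ k ≤ p.
Pump with i = 2: xy^2z = 0^{p+k} 1^p 0^p 1^p, of length 4p+k. Suppose this equals vv. The string starts with 0 and ends with 1, so v does too; thus the boundary between the two copies of v is a 1→0 transition. There is exactly one such transition, at position 2p+k, so |v| = 2p+k and |vv| = 4p+2k ≠ 4p+k since k ≥ 1. So xy^2z ∉ L.
This is a contradiction; hence L is not regular.

0^{p+k} 1^p 0^p 1^p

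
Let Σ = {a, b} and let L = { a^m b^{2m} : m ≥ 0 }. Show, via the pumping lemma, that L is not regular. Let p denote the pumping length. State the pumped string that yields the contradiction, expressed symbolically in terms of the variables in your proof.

Assume L is regular; let p be its pumping constant.
Choose w = a^p b^{2p}, which is in L with |w| = 3p ≥ p.
Write w = xyz as guaranteed by the lemma, with |xy| ≤ p and |y| > 0.
The first p characters of w are a's, so xy (and hence y) consists only of a's. Write y = a^k, 1 ≤ k ≤ p.
Pump with i = 2: xy^2z = a^{p+k} b^{2p}. For this to lie in L we would need 2p = 2(p+k), which forces k = 0. But k ≥ 1, so xy^2z ∉ L.
This contradicts the pumping lemma, so L is not regular.

a^{p+k} b^{2p}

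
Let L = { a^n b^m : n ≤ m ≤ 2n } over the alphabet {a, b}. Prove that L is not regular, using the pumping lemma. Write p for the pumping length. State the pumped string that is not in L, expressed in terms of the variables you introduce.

Toward a contradiction, assume L is regular with pumping length p.
Take w = a^p b^p ∈ L (since p ≤ p ≤ 2p), with |w| = 2p ≥ p.
Write w = xyz as guaranteed by the lemma, with |xy| ≤ p and |y| > 0.
Since the first p symbols of w are all a's and |xy| ≤ p, y lies entirely in the leading a-block: y = a^k for some k with 1 ≤ k ≤ p.
Pump with i = 2: xy^2z = a^{p+k} b^p. Now n = p+k > p = m, so the condition n ≤ m fails. Thus xy^2z ∉ L.
Contradiction. Therefore L is not regular.

a^{p+k} b^p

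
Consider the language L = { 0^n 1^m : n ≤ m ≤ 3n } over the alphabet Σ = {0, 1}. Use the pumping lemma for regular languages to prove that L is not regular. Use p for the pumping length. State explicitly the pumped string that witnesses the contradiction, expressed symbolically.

0^{p+k} 1^p

Suppose for contradiction that L is regular, and let p be the pumping length.
Take w = 0^p 1^p ∈ L (since p ≤ p ≤ 3p), with |w| = 2p ≥ p.
Write w = xyz as guaranteed by the lemma, with |xy| ≤ p and y is nonempty.
Because |xy| ≤ p and w begins with p copies of 0, we have y = 0^k with 1 ≤ k ≤ p.
Pump with i = 2: xy^2z = 0^{p+k} 1^p. Now n = p+k > p = m, so the condition n ≤ m fails. Thus xy^2z ∉ L.
This is a contradiction; hence L is not regular.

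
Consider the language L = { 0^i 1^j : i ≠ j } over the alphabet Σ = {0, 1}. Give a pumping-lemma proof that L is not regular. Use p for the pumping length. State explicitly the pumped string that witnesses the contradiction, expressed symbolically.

0^{p+p!} 1^{p+p!}

Assume L is regular; let p be its pumping constant.
Choose w = 0^p 1^{p+p!}. Since p ≠ p+p!, w ∈ L; and |w| ≥ p.
By the pumping lemma, w = xyz with |xy| ≤ p and |y| ≥ 1.
Since the first p symbols of w are all 0's and |xy| ≤ p, y lies entirely in the leading 0-block: y = 0^k for some k with 1 ≤ k ≤ p.
Since 1 ≤ k ≤ p, k divides p!; set t = 1 + p!/k. Then xy^t z has p + (p!/k)·k = p + p! copies of 0. Now the 0-count equals the 1-count, so i ≠ j fails. So xy^t z = 0^{p+p!} 1^{p+p!} ∉ L.
This is a contradiction; hence L is not regular.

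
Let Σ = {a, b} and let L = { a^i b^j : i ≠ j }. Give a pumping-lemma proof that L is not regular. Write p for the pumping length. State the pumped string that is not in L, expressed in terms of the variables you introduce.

a^{p+p!} b^{p+p!}

Assume L is regular; let p be its pumping constant.
Choose w = a^p b^{p+p!}. Since p ≠ p+p!, w ∈ L; and |w| ≥ p.
By the pumping lemma, w = xyz with |xy| ≤ p and y is nonempty.
Since the first p symbols of w are all a's and |xy| ≤ p, y lies entirely in the leading a-block: y = a^k for some k with 1 ≤ k ≤ p.
Since 1 ≤ k ≤ p, k divides p!; set t = 1 + p!/k. Then xy^t z has p + (p!/k)·k = p + p! copies of a. Now the a-count equals the b-count, so i ≠ j fails. So xy^t z = a^{p+p!} b^{p+p!} ∉ L.
This is a contradiction; hence L is not regular.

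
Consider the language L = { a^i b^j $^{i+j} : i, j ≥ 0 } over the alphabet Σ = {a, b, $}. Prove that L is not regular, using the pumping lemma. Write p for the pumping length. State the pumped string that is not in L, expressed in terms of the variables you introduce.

Toward a contradiction, assume L is regular with pumping length p.
Take w = a^p b^p $^{2p} ∈ L (with i=j=p, i+j=2p), |w| = 4p ≥ p.
By the pumping lemma, w = xyz with |xy| ≤ p and y is nonempty.
The first p characters of w are a's, so xy (and hence y) consists only of a's. Write y = a^k, 1 ≤ k ≤ p.
Consider xy^2z = a^{p+k} b^p $^{2p}. Now the a- and b-counts sum to 2p+k, but the $-count is 2p ≠ 2p+k. So xy^2z ∉ L.
This contradicts the pumping lemma, so L is not regular.

a^{p+k} b^p $^{2p}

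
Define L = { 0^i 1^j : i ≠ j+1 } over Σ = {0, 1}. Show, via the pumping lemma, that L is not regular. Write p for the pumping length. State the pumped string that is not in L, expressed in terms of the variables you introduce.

0^{p+p!} 1^{p+p!-1}

Assume L is regular. Let p be the pumping length given by the pumping lemma.
Choose w = 0^p 1^{p+p!-1}. Since p ≠ (p+p!-1)+1 = p+p!, w ∈ L; and |w| ≥ p.
The pumping lemma gives a decomposition w = xyz where |xy| ≤ p and |y| ≥ 1.
Since the first p symbols of w are all 0's and |xy| ≤ p, y lies entirely in the leading 0-block: y = 0^k for some k with 1 ≤ k ≤ p.
Since 1 ≤ k ≤ p, k divides p!; set t = 1 + p!/k. Then xy^t z has p + (p!/k)·k = p + p! copies of 0. Now the 0-count is p+p! and (1-count)+1 = (p+p!-1)+1 = p+p!, so i ≠ j+1 fails. So xy^t z = 0^{p+p!} 1^{p+p!-1} ∉ L.
This contradicts the pumping lemma, so L is not regular.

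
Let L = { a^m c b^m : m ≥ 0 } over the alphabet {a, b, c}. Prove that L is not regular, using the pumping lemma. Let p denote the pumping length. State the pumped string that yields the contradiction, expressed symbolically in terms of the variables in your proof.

Suppose for contradiction that L is regular, and let p be the pumping length.
Take w = a^p c b^p ∈ L with |w| = 2p+1 ≥ p.
The pumping lemma gives a decomposition w = xyz where |xy| ≤ p and |y| > 0.
The first p characters of w are a's, so xy (and hence y) consists only of a's. Write y = a^k, 1 ≤ k ≤ p.
Pump with i = 2: xy^2z = a^{p+k} c b^p, which would require p+k = p. But k ≥ 1, so xy^2z ∉ L.
Contradiction. Therefore L is not regular.

a^{p+k} c b^p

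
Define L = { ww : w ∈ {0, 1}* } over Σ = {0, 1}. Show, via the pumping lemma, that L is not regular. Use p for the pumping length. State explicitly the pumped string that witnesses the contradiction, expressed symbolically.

Suppose for contradiction that L is regular, and let p be the pumping length.
Take w = 0^p 1^p 0^p 1^p = uu where u = 0^p1^p; then w ∈ L and |w| = 4p ≥ p.
By the pumping lemma, w = xyz with |xy| ≤ p and |y| ≥ 1.
The first p characters of w are 0's, so xy (and hence y) consists only of 0's. Write y = 0^k, 1 ≤ k ≤ p.
Pump with i = 2: xy^2z = 0^{p+k} 1^p 0^p 1^p, of length 4p+k. Suppose this equals vv. The string starts with 0 and ends with 1, so v does too; thus the boundary between the two copies of v is a 1→0 transition. There is exactly one such transition, at position 2p+k, so |v| = 2p+k and |vv| = 4p+2k ≠ 4p+k since k ≥ 1. So xy^2z ∉ L.
This contradicts the pumping lemma, so L is not regular.

0^{p+k} 1^p 0^p 1^p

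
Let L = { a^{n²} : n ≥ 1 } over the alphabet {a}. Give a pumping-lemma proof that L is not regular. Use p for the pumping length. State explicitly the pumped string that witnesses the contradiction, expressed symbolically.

Assume L is regular; let p be its pumping constant.
Take w = a^{p²} ∈ L with |w| = p² ≥ p.
Write w = xyz as guaranteed by the lemma, with |xy| ≤ p and |y| ≥ 1.
Then y = a^k for some k with 1 ≤ k ≤ p.
Pump with i = 2: xy^2z = a^{p²+k}. Since 1 ≤ k ≤ p, p² < p²+k ≤ p²+p < (p+1)², so p²+k lies strictly between consecutive squares and is not a perfect square. So xy^2z ∉ L.
This contradicts the pumping lemma, so L is not regular.

a^{p²+k}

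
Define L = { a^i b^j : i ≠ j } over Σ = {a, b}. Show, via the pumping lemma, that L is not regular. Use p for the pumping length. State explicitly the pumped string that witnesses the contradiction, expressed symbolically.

a^{p+p!} b^{p+p!}

Assume L is regular; let p be its pumping constant.
Choose w = a^p b^{p+p!}. Since p ≠ p+p!, w ∈ L; and |w| ≥ p.
Write w = xyz as guaranteed by the lemma, with |xy| ≤ p and |y| > 0.
Since the first p symbols of w are all a's and |xy| ≤ p, y lies entirely in the leading a-block: y = a^k for some k with 1 ≤ k ≤ p.
Since 1 ≤ k ≤ p, k divides p!; set t = 1 + p!/k. Then xy^t z has p + (p!/k)·k = p + p! copies of a. Now the a-count equals the b-count, so i ≠ j fails. So xy^t z = a^{p+p!} b^{p+p!} ∉ L.
Contradiction. Therefore L is not regular.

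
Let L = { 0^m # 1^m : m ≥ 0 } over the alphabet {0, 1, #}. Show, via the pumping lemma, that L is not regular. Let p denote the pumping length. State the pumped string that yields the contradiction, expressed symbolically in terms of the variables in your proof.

Suppose for contradiction that L is regular, and let p be the pumping length.
Take w = 0^p # 1^p ∈ L with |w| = 2p+1 ≥ p.
By the pumping lemma, w = xyz with |xy| ≤ p and |y| > 0.
Because |xy| ≤ p and w begins with p copies of 0, we have y = 0^k with 1 ≤ k ≤ p.
Pump with i = 2: xy^2z = 0^{p+k} # 1^p, which would require p+k = p. But k ≥ 1, so xy^2z ∉ L.
This is a contradiction; hence L is not regular.

0^{p+k} # 1^p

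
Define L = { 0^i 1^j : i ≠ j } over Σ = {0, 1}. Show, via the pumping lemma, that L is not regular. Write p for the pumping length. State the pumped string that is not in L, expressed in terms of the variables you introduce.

0^{p+p!} 1^{p+p!}

Toward a contradiction, assume L is regular with pumping length p.
Choose w = 0^p 1^{p+p!}. Since p ≠ p+p!, w ∈ L; and |w| ≥ p.
Write w = xyz as guaranteed by the lemma, with |xy| ≤ p and y is nonempty.
Since the first p symbols of w are all 0's and |xy| ≤ p, y lies entirely in the leading 0-block: y = 0^k for some k with 1 ≤ k ≤ p.
Since 1 ≤ k ≤ p, k divides p!; set t = 1 + p!/k. Then xy^t z has p + (p!/k)·k = p + p! copies of 0. Now the 0-count equals the 1-count, so i ≠ j fails. So xy^t z = 0^{p+p!} 1^{p+p!} ∉ L.
This is a contradiction; hence L is not regular.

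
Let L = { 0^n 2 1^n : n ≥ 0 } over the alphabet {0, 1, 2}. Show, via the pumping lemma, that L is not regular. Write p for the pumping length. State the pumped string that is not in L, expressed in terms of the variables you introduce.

Suppose for contradiction that L is regular, and let p be the pumping length.
Take w = 0^p 2 1^p ∈ L with |w| = 2p+1 ≥ p.
By the pumping lemma, w = xyz with |xy| ≤ p and y is nonempty.
Since the first p symbols of w are all 0's and |xy| ≤ p, y lies entirely in the leading 0-block: y = 0^k for some k with 1 ≤ k ≤ p.
Pump with i = 2: xy^2z = 0^{p+k} 2 1^p, which would require p+k = p. But k ≥ 1, so xy^2z ∉ L.
This contradicts the pumping lemma, so L is not regular.

0^{p+k} 2 1^p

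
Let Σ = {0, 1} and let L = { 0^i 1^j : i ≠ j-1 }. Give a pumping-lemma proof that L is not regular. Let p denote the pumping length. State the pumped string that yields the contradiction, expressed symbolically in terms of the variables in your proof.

0^{p+p!} 1^{p+p!+1}

Suppose for contradiction that L is regular, and let p be the pumping length.
Choose w = 0^p 1^{p+p!+1}. Since p ≠ (p+p!+1)-1 = p+p!, w ∈ L; and |w| ≥ p.
Write w = xyz as guaranteed by the lemma, with |xy| ≤ p and |y| > 0.
Since the first p symbols of w are all 0's and |xy| ≤ p, y lies entirely in the leading 0-block: y = 0^k for some k with 1 ≤ k ≤ p.
Since 1 ≤ k ≤ p, k divides p!; set t = 1 + p!/k. Then xy^t z has p + (p!/k)·k = p + p! copies of 0. Now the 0-count is p+p! and (1-count)-1 = (p+p!+1)-1 = p+p!, so i ≠ j-1 fails. So xy^t z = 0^{p+p!} 1^{p+p!+1} ∉ L.
Contradiction. Therefore L is not regular.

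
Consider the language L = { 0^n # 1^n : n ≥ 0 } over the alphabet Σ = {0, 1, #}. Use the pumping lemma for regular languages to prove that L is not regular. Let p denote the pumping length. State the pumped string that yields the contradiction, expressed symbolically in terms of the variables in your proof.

0^{p+k} # 1^p

Toward a contradiction, assume L is regular with pumping length p.
Take w = 0^p # 1^p ∈ L with |w| = 2p+1 ≥ p.
By the pumping lemma, w = xyz with |xy| ≤ p and |y| ≥ 1.
Because |xy| ≤ p and w begins with p copies of 0, we have y = 0^k with 1 ≤ k ≤ p.
Pump with i = 2: xy^2z = 0^{p+k} # 1^p, which would require p+k = p. But k ≥ 1, so xy^2z ∉ L.
This contradicts the pumping lemma, so L is not regular.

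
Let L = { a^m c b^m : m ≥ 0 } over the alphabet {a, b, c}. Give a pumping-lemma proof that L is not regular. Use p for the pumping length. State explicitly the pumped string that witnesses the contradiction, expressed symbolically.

a^{p+k} c b^p

Suppose for contradiction that L is regular, and let p be the pumping length.
Take w = a^p c b^p ∈ L with |w| = 2p+1 ≥ p.
By the pumping lemma, w = xyz with |xy| ≤ p and y is nonempty.
Because |xy| ≤ p and w begins with p copies of a, we have y = a^k with 1 ≤ k ≤ p.
Pump with i = 2: xy^2z = a^{p+k} c b^p, which would require p+k = p. But k ≥ 1, so xy^2z ∉ L.
Contradiction. Therefore L is not regular.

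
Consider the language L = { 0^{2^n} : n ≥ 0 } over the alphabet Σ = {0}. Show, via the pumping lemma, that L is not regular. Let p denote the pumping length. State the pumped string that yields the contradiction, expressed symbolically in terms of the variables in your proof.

Assume L is regular. Let p be the pumping length given by the pumping lemma.
Take w = 0^{2^p} ∈ L with |w| = 2^p ≥ p.
Write w = xyz as guaranteed by the lemma, with |xy| ≤ p and |y| ≥ 1.
Then y = 0^k for some k with 1 ≤ k ≤ p.
Pump with i = 2: xy^2z = 0^{2^p+k}. Since 1 ≤ k ≤ p < 2^p, we have 2^p < 2^p+k < 2^{p+1}, so 2^p+k is not a power of 2. So xy^2z ∉ L.
This contradicts the pumping lemma, so L is not regular.

0^{2^p+k}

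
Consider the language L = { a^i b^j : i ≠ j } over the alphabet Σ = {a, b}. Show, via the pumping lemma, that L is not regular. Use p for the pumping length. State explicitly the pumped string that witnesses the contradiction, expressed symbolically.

a^{p+p!} b^{p+p!}

Assume L is regular. Let p be the pumping length given by the pumping lemma.
Choose w = a^p b^{p+p!}. Since p ≠ p+p!, w ∈ L; and |w| ≥ p.
Write w = xyz as guaranteed by the lemma, with |xy| ≤ p and y is nonempty.
Since the first p symbols of w are all a's and |xy| ≤ p, y lies entirely in the leading a-block: y = a^k for some k with 1 ≤ k ≤ p.
Since 1 ≤ k ≤ p, k divides p!; set t = 1 + p!/k. Then xy^t z has p + (p!/k)·k = p + p! copies of a. Now the a-count equals the b-count, so i ≠ j fails. So xy^t z = a^{p+p!} b^{p+p!} ∉ L.
This is a contradiction; hence L is not regular.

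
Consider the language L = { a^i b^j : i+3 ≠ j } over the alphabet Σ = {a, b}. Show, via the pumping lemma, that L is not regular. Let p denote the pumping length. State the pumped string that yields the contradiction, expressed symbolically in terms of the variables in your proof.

Toward a contradiction, assume L is regular with pumping length p.
Choose w = a^p b^{p+p!+3}. Since p ≠ (p+p!+3)-3 = p+p!, w ∈ L; and |w| ≥ p.
Write w = xyz as guaranteed by the lemma, with |xy| ≤ p and |y| > 0.
The first p characters of w are a's, so xy (and hence y) consists only of a's. Write y = a^k, 1 ≤ k ≤ p.
Since 1 ≤ k ≤ p, k divides p!; set t = 1 + p!/k. Then xy^t z has p + (p!/k)·k = p + p! copies of a. Now the a-count is p+p! and (b-count)-3 = (p+p!+3)-3 = p+p!, so i+3 ≠ j fails. So xy^t z = a^{p+p!} b^{p+p!+3} ∉ L.
Contradiction. Therefore L is not regular.

a^{p+p!} b^{p+p!+3}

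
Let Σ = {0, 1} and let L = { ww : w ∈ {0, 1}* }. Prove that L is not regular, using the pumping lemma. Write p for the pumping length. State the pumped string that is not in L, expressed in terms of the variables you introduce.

Assume L is regular. Let p be the pumping length given by the pumping lemma.
Take w = 0^p 1^p 0^p 1^p = uu where u = 0^p1^p; then w ∈ L and |w| = 4p ≥ p.
Write w = xyz as guaranteed by the lemma, with |xy| ≤ p and y is nonempty.
Because |xy| ≤ p and w begins with p copies of 0, we have y = 0^k with 1 ≤ k ≤ p.
Pump with i = 2: xy^2z = 0^{p+k} 1^p 0^p 1^p, of length 4p+k. Suppose this equals vv. The string starts with 0 and ends with 1, so v does too; thus the boundary between the two copies of v is a 1→0 transition. There is exactly one such transition, at position 2p+k, so |v| = 2p+k and |vv| = 4p+2k ≠ 4p+k since k ≥ 1. So xy^2z ∉ L.
This is a contradiction; hence L is not regular.

0^{p+k} 1^p 0^p 1^p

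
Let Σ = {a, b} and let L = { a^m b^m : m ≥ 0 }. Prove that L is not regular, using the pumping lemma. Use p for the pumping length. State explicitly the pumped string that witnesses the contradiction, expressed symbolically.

a^{p+k} b^p

Assume L is regular. Let p be the pumping length given by the pumping lemma.
Choose w = a^p b^p, which is in L with |w| = 2p ≥ p.
The pumping lemma gives a decomposition w = xyz where |xy| ≤ p and |y| > 0.
Because |xy| ≤ p and w begins with p copies of a, we have y = a^k with 1 ≤ k ≤ p.
Pump with i = 2: xy^2z = a^{p+k} b^p. For this to lie in L we would need p = p+k, which forces k = 0. But k ≥ 1, so xy^2z ∉ L.
This is a contradiction; hence L is not regular.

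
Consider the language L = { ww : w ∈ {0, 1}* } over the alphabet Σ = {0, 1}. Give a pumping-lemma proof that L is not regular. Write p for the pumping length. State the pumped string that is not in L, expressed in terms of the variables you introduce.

Toward a contradiction, assume L is regular with pumping length p.
Take w = 0^p 1^p 0^p 1^p = uu where u = 0^p1^p; then w ∈ L and |w| = 4p ≥ p.
By the pumping lemma, w = xyz with |xy| ≤ p and y is nonempty.
Because |xy| ≤ p and w begins with p copies of 0, we have y = 0^k with 1 ≤ k ≤ p.
Pump with i = 2: xy^2z = 0^{p+k} 1^p 0^p 1^p, of length 4p+k. Suppose this equals vv. The string starts with 0 and ends with 1, so v does too; thus the boundary between the two copies of v is a 1→0 transition. There is exactly one such transition, at position 2p+k, so |v| = 2p+k and |vv| = 4p+2k ≠ 4p+k since k ≥ 1. So xy^2z ∉ L.
This is a contradiction; hence L is not regular.

0^{p+k} 1^p 0^p 1^p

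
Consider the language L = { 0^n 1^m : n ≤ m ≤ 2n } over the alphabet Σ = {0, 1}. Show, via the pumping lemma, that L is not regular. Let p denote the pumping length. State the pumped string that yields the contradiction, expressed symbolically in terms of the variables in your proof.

Assume L is regular. Let p be the pumping length given by the pumping lemma.
Take w = 0^p 1^p ∈ L (since p ≤ p ≤ 2p), with |w| = 2p ≥ p.
Write w = xyz as guaranteed by the lemma, with |xy| ≤ p and |y| > 0.
Because |xy| ≤ p and w begins with p copies of 0, we have y = 0^k with 1 ≤ k ≤ p.
Pump with i = 2: xy^2z = 0^{p+k} 1^p. Now n = p+k > p = m, so the condition n ≤ m fails. Thus xy^2z ∉ L.
Contradiction. Therefore L is not regular.

0^{p+k} 1^p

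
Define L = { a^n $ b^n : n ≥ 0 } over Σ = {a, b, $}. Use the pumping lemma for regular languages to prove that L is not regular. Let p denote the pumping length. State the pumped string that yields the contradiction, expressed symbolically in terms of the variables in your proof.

Assume L is regular. Let p be the pumping length given by the pumping lemma.
Take w = a^p $ b^p ∈ L with |w| = 2p+1 ≥ p.
By the pumping lemma, w = xyz with |xy| ≤ p and |y| > 0.
The first p characters of w are a's, so xy (and hence y) consists only of a's. Write y = a^k, 1 ≤ k ≤ p.
Pump with i = 2: xy^2z = a^{p+k} $ b^p, which would require p+k = p. But k ≥ 1, so xy^2z ∉ L.
This is a contradiction; hence L is not regular.

a^{p+k} $ b^p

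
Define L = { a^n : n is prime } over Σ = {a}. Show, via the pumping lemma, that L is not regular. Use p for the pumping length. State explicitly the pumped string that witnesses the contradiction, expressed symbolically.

Toward a contradiction, assume L is regular with pumping length p.
Let q be a prime with q ≥ p+2 (infinitely many primes exist), and take w = a^q ∈ L with |w| = q ≥ p.
The pumping lemma gives a decomposition w = xyz where |xy| ≤ p and |y| > 0.
Then y = a^k for some k with 1 ≤ k ≤ p.
Since 1 ≤ k ≤ p, |xz| = q-k. Pump with i = q+1: |xy^{q+1}z| = (q-k)+(q+1)k = q+qk = q(1+k), which is composite (both factors ≥ 2). So xy^{q+1}z = a^{q(1+k)} ∉ L.
This is a contradiction; hence L is not regular.

a^{q(1+k)}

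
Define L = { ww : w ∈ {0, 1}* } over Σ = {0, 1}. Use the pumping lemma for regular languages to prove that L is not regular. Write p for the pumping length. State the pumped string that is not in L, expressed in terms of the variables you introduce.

Assume L is regular. Let p be the pumping length given by the pumping lemma.
Take w = 0^p 1^p 0^p 1^p = uu where u = 0^p1^p; then w ∈ L and |w| = 4p ≥ p.
By the pumping lemma, w = xyz with |xy| ≤ p and |y| ≥ 1.
Because |xy| ≤ p and w begins with p copies of 0, we have y = 0^k with 1 ≤ k ≤ p.
Pump with i = 2: xy^2z = 0^{p+k} 1^p 0^p 1^p, of length 4p+k. Suppose this equals vv. The string starts with 0 and ends with 1, so v does too; thus the boundary between the two copies of v is a 1→0 transition. There is exactly one such transition, at position 2p+k, so |v| = 2p+k and |vv| = 4p+2k ≠ 4p+k since k ≥ 1. So xy^2z ∉ L.
This contradicts the pumping lemma, so L is not regular.

0^{p+k} 1^p 0^p 1^p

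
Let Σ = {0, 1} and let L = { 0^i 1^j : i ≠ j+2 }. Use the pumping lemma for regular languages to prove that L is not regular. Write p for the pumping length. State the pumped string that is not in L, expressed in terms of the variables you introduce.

0^{p+p!} 1^{p+p!-2}

Assume L is regular; let p be its pumping constant.
Choose w = 0^p 1^{p+p!-2}. Since p ≠ (p+p!-2)+2 = p+p!, w ∈ L; and |w| ≥ p.
The pumping lemma gives a decomposition w = xyz where |xy| ≤ p and y is nonempty.
Because |xy| ≤ p and w begins with p copies of 0, we have y = 0^k with 1 ≤ k ≤ p.
Since 1 ≤ k ≤ p, k divides p!; set t = 1 + p!/k. Then xy^t z has p + (p!/k)·k = p + p! copies of 0. Now the 0-count is p+p! and (1-count)+2 = (p+p!-2)+2 = p+p!, so i ≠ j+2 fails. So xy^t z = 0^{p+p!} 1^{p+p!-2} ∉ L.
This contradicts the pumping lemma, so L is not regular.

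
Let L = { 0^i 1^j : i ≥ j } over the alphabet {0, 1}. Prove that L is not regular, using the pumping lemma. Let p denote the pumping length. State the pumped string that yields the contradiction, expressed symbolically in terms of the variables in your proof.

Assume L is regular; let p be its pumping constant.
Choose w = 0^p 1^p ∈ L, with |w| = 2p ≥ p.
Write w = xyz as guaranteed by the lemma, with |xy| ≤ p and |y| > 0.
Because |xy| ≤ p and w begins with p copies of 0, we have y = 0^k with 1 ≤ k ≤ p.
Consider xy^0z = xz = 0^{p-k} 1^p. Since k ≥ 1, the 0-count p-k is less than p, so i ≥ j fails; thus xz ∉ L.
This contradicts the pumping lemma, so L is not regular.

0^{p-k} 1^p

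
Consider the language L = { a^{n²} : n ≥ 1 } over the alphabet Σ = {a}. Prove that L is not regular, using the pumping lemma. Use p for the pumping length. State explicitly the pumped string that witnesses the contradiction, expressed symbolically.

a^{p²+k}

Toward a contradiction, assume L is regular with pumping length p.
Take w = a^{p²} ∈ L with |w| = p² ≥ p.
By the pumping lemma, w = xyz with |xy| ≤ p and |y| > 0.
Then y = a^k for some k with 1 ≤ k ≤ p.
Pump with i = 2: xy^2z = a^{p²+k}. Since 1 ≤ k ≤ p, p² < p²+k ≤ p²+p < (p+1)², so p²+k lies strictly between consecutive squares and is not a perfect square. So xy^2z ∉ L.
This contradicts the pumping lemma, so L is not regular.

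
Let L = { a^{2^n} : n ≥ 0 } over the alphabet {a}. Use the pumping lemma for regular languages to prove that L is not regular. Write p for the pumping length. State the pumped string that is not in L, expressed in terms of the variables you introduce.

a^{2^p+k}

Toward a contradiction, assume L is regular with pumping length p.
Take w = a^{2^p} ∈ L with |w| = 2^p ≥ p.
By the pumping lemma, w = xyz with |xy| ≤ p and y is nonempty.
Then y = a^k for some k with 1 ≤ k ≤ p.
Pump with i = 2: xy^2z = a^{2^p+k}. Since 1 ≤ k ≤ p < 2^p, we have 2^p < 2^p+k < 2^{p+1}, so 2^p+k is not a power of 2. So xy^2z ∉ L.
This is a contradiction; hence L is not regular.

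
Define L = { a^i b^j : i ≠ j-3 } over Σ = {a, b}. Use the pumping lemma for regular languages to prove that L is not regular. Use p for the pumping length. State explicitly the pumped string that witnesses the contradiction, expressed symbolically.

Assume L is regular. Let p be the pumping length given by the pumping lemma.
Choose w = a^p b^{p+p!+3}. Since p ≠ (p+p!+3)-3 = p+p!, w ∈ L; and |w| ≥ p.
By the pumping lemma, w = xyz with |xy| ≤ p and y is nonempty.
Since the first p symbols of w are all a's and |xy| ≤ p, y lies entirely in the leading a-block: y = a^k for some k with 1 ≤ k ≤ p.
Since 1 ≤ k ≤ p, k divides p!; set t = 1 + p!/k. Then xy^t z has p + (p!/k)·k = p + p! copies of a. Now the a-count is p+p! and (b-count)-3 = (p+p!+3)-3 = p+p!, so i ≠ j-3 fails. So xy^t z = a^{p+p!} b^{p+p!+3} ∉ L.
This is a contradiction; hence L is not regular.

a^{p+p!} b^{p+p!+3}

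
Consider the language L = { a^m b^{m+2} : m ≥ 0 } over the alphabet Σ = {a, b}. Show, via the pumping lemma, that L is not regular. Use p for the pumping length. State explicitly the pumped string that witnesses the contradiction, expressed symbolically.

Assume L is regular. Let p be the pumping length given by the pumping lemma.
Choose w = a^p b^{p+2}, which is in L with |w| = 2p+2 ≥ p.
By the pumping lemma, w = xyz with |xy| ≤ p and |y| ≥ 1.
Because |xy| ≤ p and w begins with p copies of a, we have y = a^k with 1 ≤ k ≤ p.
Pump with i = 2: xy^2z = a^{p+k} b^{p+2}. For this to lie in L we would need p+2 = (p+k)+2, which forces k = 0. But k ≥ 1, so xy^2z ∉ L.
This is a contradiction; hence L is not regular.

a^{p+k} b^{p+2}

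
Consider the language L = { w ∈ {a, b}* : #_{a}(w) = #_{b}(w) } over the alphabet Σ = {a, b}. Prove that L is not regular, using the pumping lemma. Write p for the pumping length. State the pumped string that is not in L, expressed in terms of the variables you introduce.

Assume L is regular. Let p be the pumping length given by the pumping lemma.
Choose w = a^p b^p ∈ L with |w| = 2p ≥ p.
By the pumping lemma, w = xyz with |xy| ≤ p and |y| > 0.
The first p characters of w are a's, so xy (and hence y) consists only of a's. Write y = a^k, 1 ≤ k ≤ p.
Pump with i = 2: xy^2z = a^{p+k} b^p has p+k occurrences of a but only p of b. Since k ≥ 1 the counts differ, so xy^2z ∉ L.
This contradicts the pumping lemma, so L is not regular.

a^{p+k} b^p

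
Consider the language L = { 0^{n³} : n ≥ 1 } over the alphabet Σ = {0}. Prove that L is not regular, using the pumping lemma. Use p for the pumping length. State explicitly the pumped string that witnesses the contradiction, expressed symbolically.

Suppose for contradiction that L is regular, and let p be the pumping length.
Take w = 0^{p³} ∈ L with |w| = p³ ≥ p.
Write w = xyz as guaranteed by the lemma, with |xy| ≤ p and |y| > 0.
Then y = 0^k for some k with 1 ≤ k ≤ p.
Pump with i = 2: xy^2z = 0^{p³+k}. Since 1 ≤ k ≤ p, p³ < p³+k ≤ p³+p < p³+3p²+3p+1 = (p+1)³, so p³+k is not a perfect cube. So xy^2z ∉ L.
Contradiction. Therefore L is not regular.

0^{p³+k}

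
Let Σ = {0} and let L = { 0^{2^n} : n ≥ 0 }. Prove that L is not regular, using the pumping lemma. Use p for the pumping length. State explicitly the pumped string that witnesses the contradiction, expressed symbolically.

0^{2^p+k}

Assume L is regular. Let p be the pumping length given by the pumping lemma.
Take w = 0^{2^p} ∈ L with |w| = 2^p ≥ p.
The pumping lemma gives a decomposition w = xyz where |xy| ≤ p and y is nonempty.
Then y = 0^k for some k with 1 ≤ k ≤ p.
Pump with i = 2: xy^2z = 0^{2^p+k}. Since 1 ≤ k ≤ p < 2^p, we have 2^p < 2^p+k < 2^{p+1}, so 2^p+k is not a power of 2. So xy^2z ∉ L.
This contradicts the pumping lemma, so L is not regular.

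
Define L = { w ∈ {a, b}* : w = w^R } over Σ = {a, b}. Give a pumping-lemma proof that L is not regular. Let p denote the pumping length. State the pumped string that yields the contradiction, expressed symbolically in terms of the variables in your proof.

a^{p+k} b a^p

Assume L is regular; let p be its pumping constant.
Take w = a^p b a^p, a palindrome of length 2p+1 ≥ p.
The pumping lemma gives a decomposition w = xyz where |xy| ≤ p and |y| ≥ 1.
The first p characters of w are a's, so xy (and hence y) consists only of a's. Write y = a^k, 1 ≤ k ≤ p.
Pump with i = 2: xy^2z = a^{p+k} b a^p. Its reverse is a^p b a^{p+k}, which differs from xy^2z since k ≥ 1. So xy^2z is not a palindrome and xy^2z ∉ L.
Contradiction. Therefore L is not regular.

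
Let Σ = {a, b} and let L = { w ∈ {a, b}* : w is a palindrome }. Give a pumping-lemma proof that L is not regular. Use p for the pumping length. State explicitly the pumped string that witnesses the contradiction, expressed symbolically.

a^{p+k} b a^p

Toward a contradiction, assume L is regular with pumping length p.
Take w = a^p b a^p, a palindrome of length 2p+1 ≥ p.
The pumping lemma gives a decomposition w = xyz where |xy| ≤ p and |y| ≥ 1.
Because |xy| ≤ p and w begins with p copies of a, we have y = a^k with 1 ≤ k ≤ p.
Pump with i = 2: xy^2z = a^{p+k} b a^p. Its reverse is a^p b a^{p+k}, which differs from xy^2z since k ≥ 1. So xy^2z is not a palindrome and xy^2z ∉ L.
Contradiction. Therefore L is not regular.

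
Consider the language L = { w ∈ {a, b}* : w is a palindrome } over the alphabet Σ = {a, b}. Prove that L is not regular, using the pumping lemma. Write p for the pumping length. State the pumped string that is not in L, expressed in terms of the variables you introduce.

Toward a contradiction, assume L is regular with pumping length p.
Take w = a^p b a^p, a palindrome of length 2p+1 ≥ p.
The pumping lemma gives a decomposition w = xyz where |xy| ≤ p and |y| ≥ 1.
Since the first p symbols of w are all a's and |xy| ≤ p, y lies entirely in the leading a-block: y = a^k for some k with 1 ≤ k ≤ p.
Pump with i = 2: xy^2z = a^{p+k} b a^p. Its reverse is a^p b a^{p+k}, which differs from xy^2z since k ≥ 1. So xy^2z is not a palindrome and xy^2z ∉ L.
This contradicts the pumping lemma, so L is not regular.

a^{p+k} b a^p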